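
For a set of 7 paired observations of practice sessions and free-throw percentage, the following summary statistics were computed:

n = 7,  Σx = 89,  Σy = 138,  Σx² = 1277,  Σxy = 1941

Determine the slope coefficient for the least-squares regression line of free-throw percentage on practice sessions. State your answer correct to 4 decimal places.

Sxx = Σx² − (Σx)²/n = 1277 − 1131.571429 = 145.428571
Sxy = Σxy − (Σx)(Σy)/n = 1941 − 1754.571429 = 186.428571
b = Sxy/Sxx = 186.428571/145.428571 = 1.281925

1.2819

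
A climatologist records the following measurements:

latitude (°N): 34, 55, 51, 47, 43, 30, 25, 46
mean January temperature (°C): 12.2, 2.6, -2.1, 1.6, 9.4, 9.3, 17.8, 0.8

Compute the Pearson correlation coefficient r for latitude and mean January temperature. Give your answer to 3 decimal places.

-0.883

n = 8, Σx = 331, Σy = 51.6, Σxy = 1690.9, Σx² = 14481, Σy² = 654.9
Sxx = Σx² − (Σx)²/n = 14481 − 13695.125 = 785.875
Sxy = Σxy − (Σx)(Σy)/n = 1690.9 − 2134.95 = -444.05
Syy = Σy² − (Σy)²/n = 654.9 − 332.82 = 322.08
r = Sxy/√(Sxx·Syy) = -444.05/√(253114.62) = -444.05/503.104979 = -0.882619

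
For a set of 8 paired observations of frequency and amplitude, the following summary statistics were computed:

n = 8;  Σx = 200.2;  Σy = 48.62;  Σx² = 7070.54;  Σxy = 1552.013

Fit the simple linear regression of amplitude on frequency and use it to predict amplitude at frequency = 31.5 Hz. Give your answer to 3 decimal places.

7.131

Sxx = Σx² − (Σx)²/n = 7070.54 − 5010.005 = 2060.535
Sxy = Σxy − (Σx)(Σy)/n = 1552.013 − 1216.7155 = 335.2975
b = Sxy/Sxx = 335.2975/2060.535 = 0.162724
a = ȳ − b·x̄ = 6.0775 − 0.162724·25.025 = 2.005344
ŷ(31.5) = a + b·31.5 = 2.005344 + 0.162724·31.5 = 7.131135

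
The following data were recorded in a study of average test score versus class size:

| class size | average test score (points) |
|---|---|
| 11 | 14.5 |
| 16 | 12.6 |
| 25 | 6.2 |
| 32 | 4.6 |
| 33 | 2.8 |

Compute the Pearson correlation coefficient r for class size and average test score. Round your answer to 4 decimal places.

-0.9876

n = 5, Σx = 117, Σy = 40.7, Σxy = 755.7, Σx² = 3115, Σy² = 436.45
Sxx = Σx² − (Σx)²/n = 3115 − 2737.8 = 377.2
Sxy = Σxy − (Σx)(Σy)/n = 755.7 − 952.38 = -196.68
Syy = Σy² − (Σy)²/n = 436.45 − 331.298 = 105.152
r = Sxy/√(Sxx·Syy) = -196.68/√(39663.3344) = -196.68/199.156558 = -0.987565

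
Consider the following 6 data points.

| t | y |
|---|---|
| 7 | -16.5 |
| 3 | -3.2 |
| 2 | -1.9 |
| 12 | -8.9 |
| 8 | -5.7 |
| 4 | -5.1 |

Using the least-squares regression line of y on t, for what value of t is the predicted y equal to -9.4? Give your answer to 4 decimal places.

n = 6, Σx = 36, Σy = -41.3, Σxy = -301.7, Σx² = 286
Sxx = Σx² − (Σx)²/n = 286 − 216 = 70
Sxy = Σxy − (Σx)(Σy)/n = -301.7 − (-247.8) = -53.9
b = Sxy/Sxx = -53.9/70 = -0.77
a = ȳ − b·x̄ = -6.883333 − (-0.77)·6 = -2.263333
Set a + b·x = -9.4: x = (-9.4 − (-2.263333)) / (-0.77) = 9.268398

9.2684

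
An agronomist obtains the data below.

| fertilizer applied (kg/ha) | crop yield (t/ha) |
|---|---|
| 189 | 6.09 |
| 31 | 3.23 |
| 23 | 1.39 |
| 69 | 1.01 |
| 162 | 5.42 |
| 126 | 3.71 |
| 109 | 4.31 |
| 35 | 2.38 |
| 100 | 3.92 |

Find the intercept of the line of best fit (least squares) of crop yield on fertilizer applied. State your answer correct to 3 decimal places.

1.178

n = 9, Σx = 844, Σy = 31.46, Σxy = 3643.39, Σx² = 107198
Sxx = Σx² − (Σx)²/n = 107198 − 79148.444444 = 28049.555556
Sxy = Σxy − (Σx)(Σy)/n = 3643.39 − 2950.248889 = 693.141111
b = Sxy/Sxx = 693.141111/28049.555556 = 0.024711
a = ȳ − b·x̄ = 3.495556 − 0.024711·93.777778 = 1.178184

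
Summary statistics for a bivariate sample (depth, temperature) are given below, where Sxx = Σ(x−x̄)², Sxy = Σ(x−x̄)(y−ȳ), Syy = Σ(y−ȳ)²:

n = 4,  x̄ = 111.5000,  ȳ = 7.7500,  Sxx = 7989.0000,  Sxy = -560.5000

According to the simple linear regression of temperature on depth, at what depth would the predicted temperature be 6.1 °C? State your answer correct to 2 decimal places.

135.02

b = Sxy/Sxx = -560.5/7989 = -0.070159
a = ȳ − b·x̄ = 7.75 − (-0.070159)·111.5 = 15.572725
Set a + b·x = 6.1: x = (6.1 − 15.572725) / (-0.070159) = 135.018020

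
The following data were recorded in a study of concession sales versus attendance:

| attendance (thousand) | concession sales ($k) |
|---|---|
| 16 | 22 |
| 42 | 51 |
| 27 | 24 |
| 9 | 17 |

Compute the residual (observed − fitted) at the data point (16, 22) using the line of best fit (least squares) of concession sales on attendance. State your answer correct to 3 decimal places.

0.940

n = 4, Σx = 94, Σy = 114, Σxy = 3295, Σx² = 2830
Sxx = Σx² − (Σx)²/n = 2830 − 2209 = 621
Sxy = Σxy − (Σx)(Σy)/n = 3295 − 2679 = 616
b = Sxy/Sxx = 616/621 = 0.991948
a = ȳ − b·x̄ = 28.5 − 0.991948·23.5 = 5.189211
ŷ(16) = 5.189211 + 0.991948·16 = 21.060386
residual = y − ŷ = 22 − 21.060386 = 0.939614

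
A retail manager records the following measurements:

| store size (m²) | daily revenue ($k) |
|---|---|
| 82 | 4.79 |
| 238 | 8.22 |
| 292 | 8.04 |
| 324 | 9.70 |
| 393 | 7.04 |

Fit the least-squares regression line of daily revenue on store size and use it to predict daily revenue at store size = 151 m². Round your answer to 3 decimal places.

6.381

n = 5, Σx = 1329, Σy = 37.79, Σxy = 10606.34, Σx² = 408057
Sxx = Σx² − (Σx)²/n = 408057 − 353248.2 = 54808.8
Sxy = Σxy − (Σx)(Σy)/n = 10606.34 − 10044.582 = 561.758
b = Sxy/Sxx = 561.758/54808.8 = 0.010249
a = ȳ − b·x̄ = 7.558 − 0.010249·265.8 = 4.833706
ŷ(151) = a + b·151 = 4.833706 + 0.010249·151 = 6.381367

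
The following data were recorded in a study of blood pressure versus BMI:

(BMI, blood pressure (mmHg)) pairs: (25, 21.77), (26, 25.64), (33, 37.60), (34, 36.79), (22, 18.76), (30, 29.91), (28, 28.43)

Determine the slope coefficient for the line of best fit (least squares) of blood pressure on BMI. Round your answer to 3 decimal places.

1.610

n = 7, Σx = 198, Σy = 198.9, Σxy = 5808.61, Σx² = 5714
Sxx = Σx² − (Σx)²/n = 5714 − 5600.571429 = 113.428571
Sxy = Σxy − (Σx)(Σy)/n = 5808.61 − 5626.028571 = 182.581429
b = Sxy/Sxx = 182.581429/113.428571 = 1.609660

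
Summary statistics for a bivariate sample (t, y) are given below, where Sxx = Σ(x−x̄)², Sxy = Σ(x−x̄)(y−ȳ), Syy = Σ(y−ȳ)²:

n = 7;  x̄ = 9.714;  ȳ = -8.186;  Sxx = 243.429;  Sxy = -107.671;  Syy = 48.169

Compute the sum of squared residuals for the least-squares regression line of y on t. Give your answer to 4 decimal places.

0.5451

b = Sxy/Sxx = -107.671/243.429 = -0.442310
SSE = Syy − b·Sxy = 48.169 − (-0.442310)·(-107.671) = 0.545076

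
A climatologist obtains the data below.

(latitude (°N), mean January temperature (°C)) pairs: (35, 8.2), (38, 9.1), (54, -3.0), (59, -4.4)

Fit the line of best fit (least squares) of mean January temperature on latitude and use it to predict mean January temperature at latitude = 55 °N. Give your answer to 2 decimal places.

n = 4, Σx = 186, Σy = 9.9, Σxy = 211.2, Σx² = 9066
Sxx = Σx² − (Σx)²/n = 9066 − 8649 = 417
Sxy = Σxy − (Σx)(Σy)/n = 211.2 − 460.35 = -249.15
b = Sxy/Sxx = -249.15/417 = -0.597482
a = ȳ − b·x̄ = 2.475 − (-0.597482)·46.5 = 30.257914
ŷ(55) = a + b·55 = 30.257914 + (-0.597482)·55 = -2.603597

-2.60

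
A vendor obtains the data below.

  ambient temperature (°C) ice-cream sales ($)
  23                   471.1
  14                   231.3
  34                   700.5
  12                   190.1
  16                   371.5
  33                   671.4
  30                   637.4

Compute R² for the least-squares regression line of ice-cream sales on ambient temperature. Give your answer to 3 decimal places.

n = 7, Σx = 162, Σy = 3273.3, Σxy = 87393.9, Σx² = 4270, Σy² = 1797342.13
Sxx = Σx² − (Σx)²/n = 4270 − 3749.142857 = 520.857143
Sxy = Σxy − (Σx)(Σy)/n = 87393.9 − 75753.514286 = 11640.385714
Syy = Σy² − (Σy)²/n = 1797342.13 − 1530641.841429 = 266700.288571
R² = Sxy²/(Sxx·Syy) = (11640.385714)²/(520.857143·266700.288571) = 0.975422

0.975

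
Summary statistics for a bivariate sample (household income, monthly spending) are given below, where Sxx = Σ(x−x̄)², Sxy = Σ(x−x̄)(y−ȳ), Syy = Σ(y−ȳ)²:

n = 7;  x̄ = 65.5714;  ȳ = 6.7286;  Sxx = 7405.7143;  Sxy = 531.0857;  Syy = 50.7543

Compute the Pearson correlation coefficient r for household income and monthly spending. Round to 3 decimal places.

0.866

r = Sxy/√(Sxx·Syy) = 531.0857/√(375871.845296) = 531.0857/613.083881 = 0.866253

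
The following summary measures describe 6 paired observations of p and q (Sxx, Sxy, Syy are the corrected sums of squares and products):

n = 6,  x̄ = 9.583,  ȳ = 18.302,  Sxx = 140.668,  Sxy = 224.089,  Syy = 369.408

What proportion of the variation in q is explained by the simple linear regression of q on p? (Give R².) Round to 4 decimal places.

R² = Sxy²/(Sxx·Syy) = (224.089)²/(140.668·369.408) = 0.966361

0.9664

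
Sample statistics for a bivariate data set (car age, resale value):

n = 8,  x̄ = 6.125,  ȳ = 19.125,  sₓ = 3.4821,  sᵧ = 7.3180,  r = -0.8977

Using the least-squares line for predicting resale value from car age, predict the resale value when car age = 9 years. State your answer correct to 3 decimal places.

13.701

b = r · sᵧ/sₓ = -0.8977 · 7.318/3.4821 = -1.886611
a = ȳ − b·x̄ = 19.125 − (-1.886611)·6.125 = 30.680493
ŷ(9) = a + b·9 = 30.680493 + (-1.886611)·9 = 13.700993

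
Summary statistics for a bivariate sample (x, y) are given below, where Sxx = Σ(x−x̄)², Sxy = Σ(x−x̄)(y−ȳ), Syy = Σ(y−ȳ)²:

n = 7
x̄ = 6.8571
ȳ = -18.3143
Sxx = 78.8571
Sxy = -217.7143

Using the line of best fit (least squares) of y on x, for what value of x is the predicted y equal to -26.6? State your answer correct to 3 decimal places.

b = Sxy/Sxx = -217.7143/78.8571 = -2.760871
a = ȳ − b·x̄ = -18.3143 − (-2.760871)·6.8571 = 0.617270
Set a + b·x = -26.6: x = (-26.6 − 0.617270) / (-2.760871) = 9.858218

9.858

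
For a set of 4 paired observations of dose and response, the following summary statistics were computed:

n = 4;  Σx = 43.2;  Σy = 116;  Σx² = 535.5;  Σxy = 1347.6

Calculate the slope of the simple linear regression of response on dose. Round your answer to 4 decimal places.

1.3751

Sxx = Σx² − (Σx)²/n = 535.5 − 466.56 = 68.94
Sxy = Σxy − (Σx)(Σy)/n = 1347.6 − 1252.8 = 94.8
b = Sxy/Sxx = 94.8/68.94 = 1.375109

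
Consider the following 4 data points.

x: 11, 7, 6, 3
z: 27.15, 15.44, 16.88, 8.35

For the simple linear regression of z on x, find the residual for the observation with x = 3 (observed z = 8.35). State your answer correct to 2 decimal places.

0.01

n = 4, Σx = 27, Σy = 67.82, Σxy = 533.06, Σx² = 215
Sxx = Σx² − (Σx)²/n = 215 − 182.25 = 32.75
Sxy = Σxy − (Σx)(Σy)/n = 533.06 − 457.785 = 75.275
b = Sxy/Sxx = 75.275/32.75 = 2.298473
a = ȳ − b·x̄ = 16.955 − 2.298473·6.75 = 1.440305
ŷ(3) = 1.440305 + 2.298473·3 = 8.335725
residual = y − ŷ = 8.35 − 8.335725 = 0.014275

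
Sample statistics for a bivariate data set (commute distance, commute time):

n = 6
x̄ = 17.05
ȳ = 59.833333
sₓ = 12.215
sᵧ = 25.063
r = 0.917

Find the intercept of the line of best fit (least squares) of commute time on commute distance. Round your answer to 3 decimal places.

27.753

b = r · sᵧ/sₓ = 0.917 · 25.063/12.215 = 1.881520
a = ȳ − b·x̄ = 59.833333 − 1.881520·17.05 = 27.753411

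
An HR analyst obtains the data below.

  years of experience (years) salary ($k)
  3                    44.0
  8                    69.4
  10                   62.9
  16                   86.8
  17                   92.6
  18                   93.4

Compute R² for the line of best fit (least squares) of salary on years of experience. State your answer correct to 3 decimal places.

n = 6, Σx = 72, Σy = 449.1, Σxy = 5960.4, Σx² = 1042, Σy² = 35541.33
Sxx = Σx² − (Σx)²/n = 1042 − 864 = 178
Sxy = Σxy − (Σx)(Σy)/n = 5960.4 − 5389.2 = 571.2
Syy = Σy² − (Σy)²/n = 35541.33 − 33615.135 = 1926.195
R² = Sxy²/(Sxx·Syy) = (571.2)²/(178·1926.195) = 0.951604

0.952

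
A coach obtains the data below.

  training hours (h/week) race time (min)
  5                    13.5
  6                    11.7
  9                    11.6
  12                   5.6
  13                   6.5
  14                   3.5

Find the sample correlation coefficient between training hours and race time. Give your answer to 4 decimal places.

n = 6, Σx = 59, Σy = 52.4, Σxy = 442.8, Σx² = 651, Σy² = 539.56
Sxx = Σx² − (Σx)²/n = 651 − 580.166667 = 70.833333
Sxy = Σxy − (Σx)(Σy)/n = 442.8 − 515.266667 = -72.466667
Syy = Σy² − (Σy)²/n = 539.56 − 457.626667 = 81.933333
r = Sxy/√(Sxx·Syy) = -72.466667/√(5803.611111) = -72.466667/76.181435 = -0.951238

-0.9512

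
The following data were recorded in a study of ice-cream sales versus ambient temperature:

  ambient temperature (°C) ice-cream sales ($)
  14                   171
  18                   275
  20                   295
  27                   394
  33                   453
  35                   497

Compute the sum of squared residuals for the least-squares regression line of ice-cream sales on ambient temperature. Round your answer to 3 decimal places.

n = 6, Σx = 147, Σy = 2085, Σxy = 56226, Σx² = 3963, Σy² = 799345
Sxx = Σx² − (Σx)²/n = 3963 − 3601.5 = 361.5
Sxy = Σxy − (Σx)(Σy)/n = 56226 − 51082.5 = 5143.5
Syy = Σy² − (Σy)²/n = 799345 − 724537.5 = 74807.5
b = Sxy/Sxx = 5143.5/361.5 = 14.228216
SSE = Syy − b·Sxy = 74807.5 − 14.228216·5143.5 = 1624.672199

1624.672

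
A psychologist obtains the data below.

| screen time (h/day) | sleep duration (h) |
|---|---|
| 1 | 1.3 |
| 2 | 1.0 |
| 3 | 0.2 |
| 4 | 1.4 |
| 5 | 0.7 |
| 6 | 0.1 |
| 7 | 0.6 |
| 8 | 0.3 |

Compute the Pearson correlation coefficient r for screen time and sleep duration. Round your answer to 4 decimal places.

-0.5883

n = 8, Σx = 36, Σy = 5.6, Σxy = 20.2, Σx² = 204, Σy² = 5.64
Sxx = Σx² − (Σx)²/n = 204 − 162 = 42
Sxy = Σxy − (Σx)(Σy)/n = 20.2 − 25.2 = -5
Syy = Σy² − (Σy)²/n = 5.64 − 3.92 = 1.72
r = Sxy/√(Sxx·Syy) = -5/√(72.24) = -5/8.499412 = -0.588276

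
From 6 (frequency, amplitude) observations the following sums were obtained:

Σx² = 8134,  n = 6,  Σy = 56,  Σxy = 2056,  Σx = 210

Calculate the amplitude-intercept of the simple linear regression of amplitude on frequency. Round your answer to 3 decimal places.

5.048

Sxx = Σx² − (Σx)²/n = 8134 − 7350 = 784
Sxy = Σxy − (Σx)(Σy)/n = 2056 − 1960 = 96
b = Sxy/Sxx = 96/784 = 0.122449
a = ȳ − b·x̄ = 9.333333 − 0.122449·35 = 5.047619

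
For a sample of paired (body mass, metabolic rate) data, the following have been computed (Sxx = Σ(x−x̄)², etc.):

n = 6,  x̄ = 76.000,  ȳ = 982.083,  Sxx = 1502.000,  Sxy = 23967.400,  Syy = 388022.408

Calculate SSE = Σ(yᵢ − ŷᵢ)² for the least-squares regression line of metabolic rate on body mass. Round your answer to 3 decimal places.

b = Sxy/Sxx = 23967.4/1502 = 15.956991
SSE = Syy − b·Sxy = 388022.408 − 15.956991·23967.4 = 5574.829598

5574.830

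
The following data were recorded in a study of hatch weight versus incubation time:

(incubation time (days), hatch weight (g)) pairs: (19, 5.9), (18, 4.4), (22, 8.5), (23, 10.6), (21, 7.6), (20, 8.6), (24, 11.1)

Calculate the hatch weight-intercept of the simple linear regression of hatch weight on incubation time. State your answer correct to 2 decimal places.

-13.95

n = 7, Σx = 147, Σy = 56.7, Σxy = 1220.1, Σx² = 3115
Sxx = Σx² − (Σx)²/n = 3115 − 3087 = 28
Sxy = Σxy − (Σx)(Σy)/n = 1220.1 − 1190.7 = 29.4
b = Sxy/Sxx = 29.4/28 = 1.05
a = ȳ − b·x̄ = 8.1 − 1.05·21 = -13.95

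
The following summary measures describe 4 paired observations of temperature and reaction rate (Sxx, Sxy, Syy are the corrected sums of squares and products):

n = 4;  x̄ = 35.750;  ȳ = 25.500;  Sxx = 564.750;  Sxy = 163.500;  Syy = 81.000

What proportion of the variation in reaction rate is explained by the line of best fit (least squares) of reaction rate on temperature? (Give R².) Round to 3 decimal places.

R² = Sxy²/(Sxx·Syy) = (163.5)²/(564.75·81) = 0.584379

0.584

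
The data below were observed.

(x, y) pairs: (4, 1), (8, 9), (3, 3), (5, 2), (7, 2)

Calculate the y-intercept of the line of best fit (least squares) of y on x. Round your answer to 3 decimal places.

-2.000

n = 5, Σx = 27, Σy = 17, Σxy = 109, Σx² = 163
Sxx = Σx² − (Σx)²/n = 163 − 145.8 = 17.2
Sxy = Σxy − (Σx)(Σy)/n = 109 − 91.8 = 17.2
b = Sxy/Sxx = 17.2/17.2 = 1
a = ȳ − b·x̄ = 3.4 − 1·5.4 = -2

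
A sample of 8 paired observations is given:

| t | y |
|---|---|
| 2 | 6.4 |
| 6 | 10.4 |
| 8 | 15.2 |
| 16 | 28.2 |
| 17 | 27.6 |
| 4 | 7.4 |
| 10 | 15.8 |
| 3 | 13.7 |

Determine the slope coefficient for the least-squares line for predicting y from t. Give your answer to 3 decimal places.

1.382

n = 8, Σx = 66, Σy = 124.7, Σxy = 1345.9, Σx² = 774
Sxx = Σx² − (Σx)²/n = 774 − 544.5 = 229.5
Sxy = Σxy − (Σx)(Σy)/n = 1345.9 − 1028.775 = 317.125
b = Sxy/Sxx = 317.125/229.5 = 1.381808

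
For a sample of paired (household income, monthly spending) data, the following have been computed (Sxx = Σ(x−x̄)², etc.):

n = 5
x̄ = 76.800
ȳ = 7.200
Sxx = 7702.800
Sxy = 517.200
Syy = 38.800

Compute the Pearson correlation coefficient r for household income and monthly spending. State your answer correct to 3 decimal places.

r = Sxy/√(Sxx·Syy) = 517.2/√(298868.64) = 517.2/546.688796 = 0.946059

0.946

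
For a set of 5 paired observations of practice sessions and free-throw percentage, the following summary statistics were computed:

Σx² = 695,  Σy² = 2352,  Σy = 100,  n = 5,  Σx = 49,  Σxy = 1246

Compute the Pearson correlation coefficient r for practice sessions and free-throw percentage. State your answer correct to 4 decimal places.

Sxx = Σx² − (Σx)²/n = 695 − 480.2 = 214.8
Sxy = Σxy − (Σx)(Σy)/n = 1246 − 980 = 266
Syy = Σy² − (Σy)²/n = 2352 − 2000 = 352
r = Sxy/√(Sxx·Syy) = 266/√(75609.6) = 266/274.971999 = 0.967371

0.9674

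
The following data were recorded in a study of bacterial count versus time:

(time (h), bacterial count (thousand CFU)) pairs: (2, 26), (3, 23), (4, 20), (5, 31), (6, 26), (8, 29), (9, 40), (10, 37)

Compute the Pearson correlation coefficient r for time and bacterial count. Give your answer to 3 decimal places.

0.804

n = 8, Σx = 47, Σy = 232, Σxy = 1474, Σx² = 335, Σy² = 7052
Sxx = Σx² − (Σx)²/n = 335 − 276.125 = 58.875
Sxy = Σxy − (Σx)(Σy)/n = 1474 − 1363 = 111
Syy = Σy² − (Σy)²/n = 7052 − 6728 = 324
r = Sxy/√(Sxx·Syy) = 111/√(19075.5) = 111/138.114083 = 0.803683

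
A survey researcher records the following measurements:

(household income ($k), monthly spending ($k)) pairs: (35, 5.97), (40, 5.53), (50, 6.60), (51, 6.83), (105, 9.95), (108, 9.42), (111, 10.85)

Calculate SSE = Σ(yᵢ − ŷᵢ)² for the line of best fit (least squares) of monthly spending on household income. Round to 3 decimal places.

n = 7, Σx = 500, Σy = 55.15, Σxy = 4374.94, Σx² = 42936, Σy² = 461.8921
Sxx = Σx² − (Σx)²/n = 42936 − 35714.285714 = 7221.714286
Sxy = Σxy − (Σx)(Σy)/n = 4374.94 − 3939.285714 = 435.654286
Syy = Σy² − (Σy)²/n = 461.8921 − 434.503214 = 27.388886
b = Sxy/Sxx = 435.654286/7221.714286 = 0.060326
SSE = Syy − b·Sxy = 27.388886 − 0.060326·435.654286 = 1.107777

1.108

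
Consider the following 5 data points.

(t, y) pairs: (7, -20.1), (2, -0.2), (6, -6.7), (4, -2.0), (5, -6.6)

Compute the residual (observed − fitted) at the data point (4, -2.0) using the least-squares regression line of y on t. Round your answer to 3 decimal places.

n = 5, Σx = 24, Σy = -35.6, Σxy = -222.3, Σx² = 130
Sxx = Σx² − (Σx)²/n = 130 − 115.2 = 14.8
Sxy = Σxy − (Σx)(Σy)/n = -222.3 − (-170.88) = -51.42
b = Sxy/Sxx = -51.42/14.8 = -3.474324
a = ȳ − b·x̄ = -7.12 − (-3.474324)·4.8 = 9.556757
ŷ(4) = 9.556757 + (-3.474324)·4 = -4.340541
residual = y − ŷ = -2.0 − (-4.340541) = 2.340541

2.341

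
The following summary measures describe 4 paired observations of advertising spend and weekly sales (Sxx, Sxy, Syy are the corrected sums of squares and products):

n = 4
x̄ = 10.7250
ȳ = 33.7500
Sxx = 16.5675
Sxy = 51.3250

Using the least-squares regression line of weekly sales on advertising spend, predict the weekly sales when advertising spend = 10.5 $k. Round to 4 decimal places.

33.0530

b = Sxy/Sxx = 51.325/16.5675 = 3.097933
a = ȳ − b·x̄ = 33.75 − 3.097933·10.725 = 0.524672
ŷ(10.5) = a + b·10.5 = 0.524672 + 3.097933·10.5 = 33.052965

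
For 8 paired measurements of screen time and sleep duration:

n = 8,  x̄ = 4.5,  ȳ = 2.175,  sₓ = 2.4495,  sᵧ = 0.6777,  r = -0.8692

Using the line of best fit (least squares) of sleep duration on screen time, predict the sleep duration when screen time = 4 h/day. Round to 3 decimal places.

b = r · sᵧ/sₓ = -0.8692 · 0.6777/2.4495 = -0.240480
a = ȳ − b·x̄ = 2.175 − (-0.240480)·4.5 = 3.257162
ŷ(4) = a + b·4 = 3.257162 + (-0.240480)·4 = 2.295240

2.295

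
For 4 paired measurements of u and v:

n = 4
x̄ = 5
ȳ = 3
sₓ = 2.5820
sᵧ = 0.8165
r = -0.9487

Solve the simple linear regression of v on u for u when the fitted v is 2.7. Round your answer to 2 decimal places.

b = r · sᵧ/sₓ = -0.9487 · 0.8165/2.582 = -0.300005
a = ȳ − b·x̄ = 3 − (-0.300005)·5 = 4.500026
Set a + b·x = 2.7: x = (2.7 − 4.500026) / (-0.300005) = 5.999983

6.00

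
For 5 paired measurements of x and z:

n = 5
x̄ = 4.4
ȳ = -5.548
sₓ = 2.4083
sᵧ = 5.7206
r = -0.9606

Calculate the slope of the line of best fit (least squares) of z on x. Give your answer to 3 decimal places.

b = r · sᵧ/sₓ = -0.9606 · 5.7206/2.4083 = -2.281779

-2.282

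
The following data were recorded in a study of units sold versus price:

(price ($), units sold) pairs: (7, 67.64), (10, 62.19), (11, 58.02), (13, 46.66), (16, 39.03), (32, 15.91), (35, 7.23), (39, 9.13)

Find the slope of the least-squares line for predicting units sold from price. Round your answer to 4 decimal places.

-1.8778

n = 8, Σx = 163, Σy = 305.81, Σxy = 4082.9, Σx² = 4465
Sxx = Σx² − (Σx)²/n = 4465 − 3321.125 = 1143.875
Sxy = Σxy − (Σx)(Σy)/n = 4082.9 − 6230.87875 = -2147.97875
b = Sxy/Sxx = -2147.97875/1143.875 = -1.877809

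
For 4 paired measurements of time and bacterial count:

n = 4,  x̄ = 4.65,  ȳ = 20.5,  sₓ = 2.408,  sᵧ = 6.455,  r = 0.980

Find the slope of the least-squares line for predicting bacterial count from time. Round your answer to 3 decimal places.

2.627

b = r · sᵧ/sₓ = 0.98 · 6.455/2.408 = 2.627035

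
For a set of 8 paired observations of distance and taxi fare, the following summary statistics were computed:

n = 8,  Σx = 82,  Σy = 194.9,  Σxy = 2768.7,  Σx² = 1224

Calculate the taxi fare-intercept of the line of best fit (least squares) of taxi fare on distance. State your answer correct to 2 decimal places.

Sxx = Σx² − (Σx)²/n = 1224 − 840.5 = 383.5
Sxy = Σxy − (Σx)(Σy)/n = 2768.7 − 1997.725 = 770.975
b = Sxy/Sxx = 770.975/383.5 = 2.010365
a = ȳ − b·x̄ = 24.3625 − 2.010365·10.25 = 3.756258

3.76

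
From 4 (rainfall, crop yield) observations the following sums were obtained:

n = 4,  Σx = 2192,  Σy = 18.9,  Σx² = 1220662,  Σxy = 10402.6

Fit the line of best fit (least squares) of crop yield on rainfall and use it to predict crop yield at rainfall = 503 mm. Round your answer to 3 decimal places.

Sxx = Σx² − (Σx)²/n = 1220662 − 1201216 = 19446
Sxy = Σxy − (Σx)(Σy)/n = 10402.6 − 10357.2 = 45.4
b = Sxy/Sxx = 45.4/19446 = 0.002335
a = ȳ − b·x̄ = 4.725 − 0.002335·548 = 3.445601
ŷ(503) = a + b·503 = 3.445601 + 0.002335·503 = 4.619940

4.620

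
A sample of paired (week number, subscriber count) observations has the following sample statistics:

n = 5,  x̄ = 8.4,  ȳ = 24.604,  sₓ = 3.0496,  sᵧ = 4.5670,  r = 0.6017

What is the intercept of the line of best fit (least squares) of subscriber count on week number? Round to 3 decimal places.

17.035

b = r · sᵧ/sₓ = 0.6017 · 4.567/3.0496 = 0.901090
a = ȳ − b·x̄ = 24.604 − 0.901090·8.4 = 17.034844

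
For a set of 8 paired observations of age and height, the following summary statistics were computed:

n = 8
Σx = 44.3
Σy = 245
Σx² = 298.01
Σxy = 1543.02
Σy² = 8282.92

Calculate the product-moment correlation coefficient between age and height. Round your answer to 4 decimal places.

0.9192

Sxx = Σx² − (Σx)²/n = 298.01 − 245.31125 = 52.69875
Sxy = Σxy − (Σx)(Σy)/n = 1543.02 − 1356.6875 = 186.3325
Syy = Σy² − (Σy)²/n = 8282.92 − 7503.125 = 779.795
r = Sxy/√(Sxx·Syy) = 186.3325/√(41094.221756) = 186.3325/202.717098 = 0.919175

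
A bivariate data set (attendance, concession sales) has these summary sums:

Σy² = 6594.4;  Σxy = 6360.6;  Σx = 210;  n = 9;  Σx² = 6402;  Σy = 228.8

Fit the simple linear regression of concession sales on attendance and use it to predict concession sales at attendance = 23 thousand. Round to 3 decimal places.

Sxx = Σx² − (Σx)²/n = 6402 − 4900 = 1502
Sxy = Σxy − (Σx)(Σy)/n = 6360.6 − 5338.666667 = 1021.933333
b = Sxy/Sxx = 1021.933333/1502 = 0.680382
a = ȳ − b·x̄ = 25.422222 − 0.680382·23.333333 = 9.546649
ŷ(23) = a + b·23 = 9.546649 + 0.680382·23 = 25.195428

25.195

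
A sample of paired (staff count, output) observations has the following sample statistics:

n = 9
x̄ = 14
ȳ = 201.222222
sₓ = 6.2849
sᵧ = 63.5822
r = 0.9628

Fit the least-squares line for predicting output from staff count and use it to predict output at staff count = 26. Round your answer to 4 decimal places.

b = r · sᵧ/sₓ = 0.9628 · 63.5822/6.2849 = 9.740321
a = ȳ − b·x̄ = 201.222222 − 9.740321·14 = 64.857731
ŷ(26) = a + b·26 = 64.857731 + 9.740321·26 = 318.106072

318.1061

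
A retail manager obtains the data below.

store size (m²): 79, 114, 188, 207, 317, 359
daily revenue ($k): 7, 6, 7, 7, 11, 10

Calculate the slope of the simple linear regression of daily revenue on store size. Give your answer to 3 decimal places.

0.016

n = 6, Σx = 1264, Σy = 48, Σxy = 11079, Σx² = 326800
Sxx = Σx² − (Σx)²/n = 326800 − 266282.666667 = 60517.333333
Sxy = Σxy − (Σx)(Σy)/n = 11079 − 10112 = 967
b = Sxy/Sxx = 967/60517.333333 = 0.015979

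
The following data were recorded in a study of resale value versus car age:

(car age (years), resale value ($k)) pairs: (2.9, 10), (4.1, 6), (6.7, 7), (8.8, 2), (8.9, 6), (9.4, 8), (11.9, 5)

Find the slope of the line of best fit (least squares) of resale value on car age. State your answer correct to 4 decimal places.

n = 7, Σx = 52.7, Σy = 44, Σxy = 306.2, Σx² = 456.73
Sxx = Σx² − (Σx)²/n = 456.73 − 396.755714 = 59.974286
Sxy = Σxy − (Σx)(Σy)/n = 306.2 − 331.257143 = -25.057143
b = Sxy/Sxx = -25.057143/59.974286 = -0.417798

-0.4178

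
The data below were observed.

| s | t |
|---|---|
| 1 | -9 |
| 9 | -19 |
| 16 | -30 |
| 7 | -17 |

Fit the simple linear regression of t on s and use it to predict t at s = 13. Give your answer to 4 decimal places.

-25.3834

n = 4, Σx = 33, Σy = -75, Σxy = -779, Σx² = 387
Sxx = Σx² − (Σx)²/n = 387 − 272.25 = 114.75
Sxy = Σxy − (Σx)(Σy)/n = -779 − (-618.75) = -160.25
b = Sxy/Sxx = -160.25/114.75 = -1.396514
a = ȳ − b·x̄ = -18.75 − (-1.396514)·8.25 = -7.228758
ŷ(13) = a + b·13 = -7.228758 + (-1.396514)·13 = -25.383442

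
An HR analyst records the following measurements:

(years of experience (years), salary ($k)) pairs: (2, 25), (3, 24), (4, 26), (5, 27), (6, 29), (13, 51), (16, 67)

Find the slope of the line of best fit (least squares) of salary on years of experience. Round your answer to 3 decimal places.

n = 7, Σx = 49, Σy = 249, Σxy = 2270, Σx² = 515
Sxx = Σx² − (Σx)²/n = 515 − 343 = 172
Sxy = Σxy − (Σx)(Σy)/n = 2270 − 1743 = 527
b = Sxy/Sxx = 527/172 = 3.063953

3.064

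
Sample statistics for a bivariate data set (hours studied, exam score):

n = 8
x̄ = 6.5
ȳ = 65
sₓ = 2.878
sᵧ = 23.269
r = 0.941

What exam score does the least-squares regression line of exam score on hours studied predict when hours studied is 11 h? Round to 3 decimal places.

b = r · sᵧ/sₓ = 0.941 · 23.269/2.878 = 7.608106
a = ȳ − b·x̄ = 65 − 7.608106·6.5 = 15.547311
ŷ(11) = a + b·11 = 15.547311 + 7.608106·11 = 99.236477

99.236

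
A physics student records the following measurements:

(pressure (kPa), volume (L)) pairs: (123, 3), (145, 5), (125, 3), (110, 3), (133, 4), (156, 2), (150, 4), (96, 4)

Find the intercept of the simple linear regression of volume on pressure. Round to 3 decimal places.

n = 8, Σx = 1038, Σy = 28, Σxy = 3627, Σx² = 137620
Sxx = Σx² − (Σx)²/n = 137620 − 134680.5 = 2939.5
Sxy = Σxy − (Σx)(Σy)/n = 3627 − 3633 = -6
b = Sxy/Sxx = -6/2939.5 = -0.002041
a = ȳ − b·x̄ = 3.5 − (-0.002041)·129.75 = 3.764841

3.765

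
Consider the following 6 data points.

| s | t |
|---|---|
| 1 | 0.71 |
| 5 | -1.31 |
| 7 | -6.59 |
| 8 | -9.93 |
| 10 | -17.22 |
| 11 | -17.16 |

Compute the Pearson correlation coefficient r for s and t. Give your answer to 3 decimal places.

n = 6, Σx = 42, Σy = -51.5, Σxy = -492.37, Σx² = 360, Σy² = 735.2472
Sxx = Σx² − (Σx)²/n = 360 − 294 = 66
Sxy = Σxy − (Σx)(Σy)/n = -492.37 − (-360.5) = -131.87
Syy = Σy² − (Σy)²/n = 735.2472 − 442.041667 = 293.205533
r = Sxy/√(Sxx·Syy) = -131.87/√(19351.5652) = -131.87/139.109903 = -0.947956

-0.948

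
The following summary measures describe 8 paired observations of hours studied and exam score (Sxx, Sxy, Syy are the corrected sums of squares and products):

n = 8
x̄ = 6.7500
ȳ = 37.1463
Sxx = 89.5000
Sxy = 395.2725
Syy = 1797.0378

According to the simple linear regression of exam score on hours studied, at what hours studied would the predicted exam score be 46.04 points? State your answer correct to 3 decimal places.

b = Sxy/Sxx = 395.2725/89.5 = 4.416453
a = ȳ − b·x̄ = 37.1463 − 4.416453·6.75 = 7.335246
Set a + b·x = 46.04: x = (46.04 − 7.335246) / 4.416453 = 8.763766

8.764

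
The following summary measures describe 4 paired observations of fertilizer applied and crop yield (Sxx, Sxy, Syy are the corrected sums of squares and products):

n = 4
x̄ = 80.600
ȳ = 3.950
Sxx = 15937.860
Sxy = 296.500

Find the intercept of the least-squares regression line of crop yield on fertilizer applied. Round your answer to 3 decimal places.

2.451

b = Sxy/Sxx = 296.5/15937.86 = 0.018604
a = ȳ − b·x̄ = 3.95 − 0.018604·80.6 = 2.450558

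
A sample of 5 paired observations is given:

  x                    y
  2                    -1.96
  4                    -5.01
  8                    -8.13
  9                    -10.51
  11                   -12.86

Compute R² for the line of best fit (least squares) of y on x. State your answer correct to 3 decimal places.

n = 5, Σx = 34, Σy = -38.47, Σxy = -325.05, Σx² = 286, Σy² = 370.8783
Sxx = Σx² − (Σx)²/n = 286 − 231.2 = 54.8
Sxy = Σxy − (Σx)(Σy)/n = -325.05 − (-261.596) = -63.454
Syy = Σy² − (Σy)²/n = 370.8783 − 295.98818 = 74.89012
R² = Sxy²/(Sxx·Syy) = (-63.454)²/(54.8·74.89012) = 0.981099

0.981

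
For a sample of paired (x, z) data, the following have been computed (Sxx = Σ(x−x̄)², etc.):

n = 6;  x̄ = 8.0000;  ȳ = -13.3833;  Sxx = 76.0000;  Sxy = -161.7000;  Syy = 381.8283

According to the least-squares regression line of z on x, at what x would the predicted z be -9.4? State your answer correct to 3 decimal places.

6.128

b = Sxy/Sxx = -161.7/76 = -2.127632
a = ȳ − b·x̄ = -13.3833 − (-2.127632)·8 = 3.637753
Set a + b·x = -9.4: x = (-9.4 − 3.637753) / (-2.127632) = 6.127824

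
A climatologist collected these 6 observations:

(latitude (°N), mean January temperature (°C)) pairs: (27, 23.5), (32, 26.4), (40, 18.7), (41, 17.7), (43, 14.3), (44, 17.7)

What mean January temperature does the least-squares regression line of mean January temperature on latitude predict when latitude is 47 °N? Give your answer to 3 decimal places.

14.595

n = 6, Σx = 227, Σy = 118.3, Σxy = 4346.7, Σx² = 8819
Sxx = Σx² − (Σx)²/n = 8819 − 8588.166667 = 230.833333
Sxy = Σxy − (Σx)(Σy)/n = 4346.7 − 4475.683333 = -128.983333
b = Sxy/Sxx = -128.983333/230.833333 = -0.558773
a = ȳ − b·x̄ = 19.716667 − (-0.558773)·37.833333 = 40.856895
ŷ(47) = a + b·47 = 40.856895 + (-0.558773)·47 = 14.594585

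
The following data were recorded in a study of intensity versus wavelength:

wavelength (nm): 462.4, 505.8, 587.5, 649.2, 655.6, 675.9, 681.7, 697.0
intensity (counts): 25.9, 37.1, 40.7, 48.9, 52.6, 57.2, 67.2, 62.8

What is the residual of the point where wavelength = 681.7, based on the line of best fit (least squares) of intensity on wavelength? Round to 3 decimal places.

8.064

n = 8, Σx = 4915.1, Σy = 392.4, Σxy = 249126.35, Σx² = 3073440.35
Sxx = Σx² − (Σx)²/n = 3073440.35 − 3019776.00125 = 53664.34875
Sxy = Σxy − (Σx)(Σy)/n = 249126.35 − 241085.655 = 8040.695
b = Sxy/Sxx = 8040.695/53664.34875 = 0.149833
a = ȳ − b·x̄ = 49.05 − 0.149833·614.3875 = -43.005575
ŷ(681.7) = -43.005575 + 0.149833·681.7 = 59.135640
residual = y − ŷ = 67.2 − 59.135640 = 8.064360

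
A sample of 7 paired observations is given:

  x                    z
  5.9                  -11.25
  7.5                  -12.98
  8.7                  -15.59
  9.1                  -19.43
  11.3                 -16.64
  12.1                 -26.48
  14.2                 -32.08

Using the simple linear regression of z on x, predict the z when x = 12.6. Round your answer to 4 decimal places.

-25.9076

n = 7, Σx = 68.8, Σy = -134.45, Σxy = -1440.147, Σx² = 725.3
Sxx = Σx² − (Σx)²/n = 725.3 − 676.205714 = 49.094286
Sxy = Σxy − (Σx)(Σy)/n = -1440.147 − (-1321.451429) = -118.695571
b = Sxy/Sxx = -118.695571/49.094286 = -2.417706
a = ȳ − b·x̄ = -19.207143 − (-2.417706)·9.828571 = 4.555458
ŷ(12.6) = a + b·12.6 = 4.555458 + (-2.417706)·12.6 = -25.907644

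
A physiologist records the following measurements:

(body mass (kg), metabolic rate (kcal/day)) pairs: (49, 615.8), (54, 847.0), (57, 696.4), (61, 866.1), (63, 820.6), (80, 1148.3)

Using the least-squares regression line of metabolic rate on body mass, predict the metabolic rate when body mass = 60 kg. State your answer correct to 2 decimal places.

821.88

n = 6, Σx = 364, Σy = 4994.2, Σxy = 312000.9, Σx² = 22656
Sxx = Σx² − (Σx)²/n = 22656 − 22082.666667 = 573.333333
Sxy = Σxy − (Σx)(Σy)/n = 312000.9 − 302981.466667 = 9019.433333
b = Sxy/Sxx = 9019.433333/573.333333 = 15.731570
a = ȳ − b·x̄ = 832.366667 − 15.731570·60.666667 = -122.015233
ŷ(60) = a + b·60 = -122.015233 + 15.731570·60 = 821.878953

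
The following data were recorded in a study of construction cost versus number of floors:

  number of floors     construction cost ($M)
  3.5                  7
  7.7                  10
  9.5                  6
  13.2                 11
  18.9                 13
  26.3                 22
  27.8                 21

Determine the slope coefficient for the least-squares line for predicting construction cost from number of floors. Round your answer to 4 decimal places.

0.6423

n = 7, Σx = 106.9, Σy = 90, Σxy = 1711.8, Σx² = 2157.77
Sxx = Σx² − (Σx)²/n = 2157.77 − 1632.515714 = 525.254286
Sxy = Σxy − (Σx)(Σy)/n = 1711.8 − 1374.428571 = 337.371429
b = Sxy/Sxx = 337.371429/525.254286 = 0.642301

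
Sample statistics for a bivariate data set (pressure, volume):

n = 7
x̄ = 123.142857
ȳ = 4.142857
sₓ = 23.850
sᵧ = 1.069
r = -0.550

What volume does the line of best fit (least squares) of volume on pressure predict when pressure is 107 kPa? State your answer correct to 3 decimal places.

4.541

b = r · sᵧ/sₓ = -0.55 · 1.069/23.85 = -0.024652
a = ȳ − b·x̄ = 4.142857 − (-0.024652)·123.142857 = 7.178574
ŷ(107) = a + b·107 = 7.178574 + (-0.024652)·107 = 4.540811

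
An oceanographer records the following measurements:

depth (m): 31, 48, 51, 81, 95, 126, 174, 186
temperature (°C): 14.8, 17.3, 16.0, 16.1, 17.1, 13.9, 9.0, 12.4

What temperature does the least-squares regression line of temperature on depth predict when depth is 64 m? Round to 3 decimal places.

15.878

n = 8, Σx = 792, Σy = 116.6, Σxy = 10657.6, Σx² = 102200
Sxx = Σx² − (Σx)²/n = 102200 − 78408 = 23792
Sxy = Σxy − (Σx)(Σy)/n = 10657.6 − 11543.4 = -885.8
b = Sxy/Sxx = -885.8/23792 = -0.037231
a = ȳ − b·x̄ = 14.575 − (-0.037231)·99 = 18.260869
ŷ(64) = a + b·64 = 18.260869 + (-0.037231)·64 = 15.878085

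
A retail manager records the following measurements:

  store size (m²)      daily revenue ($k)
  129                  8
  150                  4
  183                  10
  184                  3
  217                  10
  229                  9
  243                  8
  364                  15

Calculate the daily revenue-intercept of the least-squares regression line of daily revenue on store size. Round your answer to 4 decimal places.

n = 8, Σx = 1699, Σy = 67, Σxy = 15649, Σx² = 397561
Sxx = Σx² − (Σx)²/n = 397561 − 360825.125 = 36735.875
Sxy = Σxy − (Σx)(Σy)/n = 15649 − 14229.125 = 1419.875
b = Sxy/Sxx = 1419.875/36735.875 = 0.038651
a = ȳ − b·x̄ = 8.375 − 0.038651·212.375 = 0.166513

0.1665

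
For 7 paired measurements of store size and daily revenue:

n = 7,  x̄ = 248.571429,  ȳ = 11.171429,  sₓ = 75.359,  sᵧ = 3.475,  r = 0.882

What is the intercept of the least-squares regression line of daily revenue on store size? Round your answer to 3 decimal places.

1.062

b = r · sᵧ/sₓ = 0.882 · 3.475/75.359 = 0.040671
a = ȳ − b·x̄ = 11.171429 − 0.040671·248.571429 = 1.061701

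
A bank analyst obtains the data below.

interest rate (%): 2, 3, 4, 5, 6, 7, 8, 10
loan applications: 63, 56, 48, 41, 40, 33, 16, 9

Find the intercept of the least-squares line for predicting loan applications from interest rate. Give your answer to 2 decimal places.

n = 8, Σx = 45, Σy = 306, Σxy = 1380, Σx² = 303
Sxx = Σx² − (Σx)²/n = 303 − 253.125 = 49.875
Sxy = Σxy − (Σx)(Σy)/n = 1380 − 1721.25 = -341.25
b = Sxy/Sxx = -341.25/49.875 = -6.842105
a = ȳ − b·x̄ = 38.25 − (-6.842105)·5.625 = 76.736842

76.74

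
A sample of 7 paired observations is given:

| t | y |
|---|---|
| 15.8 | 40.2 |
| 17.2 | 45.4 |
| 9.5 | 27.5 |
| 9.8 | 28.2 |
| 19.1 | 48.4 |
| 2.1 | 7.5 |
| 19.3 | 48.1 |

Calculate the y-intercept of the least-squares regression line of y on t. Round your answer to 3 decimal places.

3.963

n = 7, Σx = 92.8, Σy = 245.3, Σxy = 3822.17, Σx² = 1473.48
Sxx = Σx² − (Σx)²/n = 1473.48 − 1230.262857 = 243.217143
Sxy = Σxy − (Σx)(Σy)/n = 3822.17 − 3251.977143 = 570.192857
b = Sxy/Sxx = 570.192857/243.217143 = 2.344378
a = ȳ − b·x̄ = 35.042857 − 2.344378·13.257143 = 3.963106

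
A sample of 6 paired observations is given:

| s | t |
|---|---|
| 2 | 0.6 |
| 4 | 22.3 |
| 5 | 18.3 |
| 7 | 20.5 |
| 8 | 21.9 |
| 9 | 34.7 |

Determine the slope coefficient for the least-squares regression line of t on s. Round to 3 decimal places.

n = 6, Σx = 35, Σy = 118.3, Σxy = 812.9, Σx² = 239
Sxx = Σx² − (Σx)²/n = 239 − 204.166667 = 34.833333
Sxy = Σxy − (Σx)(Σy)/n = 812.9 − 690.083333 = 122.816667
b = Sxy/Sxx = 122.816667/34.833333 = 3.525837

3.526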